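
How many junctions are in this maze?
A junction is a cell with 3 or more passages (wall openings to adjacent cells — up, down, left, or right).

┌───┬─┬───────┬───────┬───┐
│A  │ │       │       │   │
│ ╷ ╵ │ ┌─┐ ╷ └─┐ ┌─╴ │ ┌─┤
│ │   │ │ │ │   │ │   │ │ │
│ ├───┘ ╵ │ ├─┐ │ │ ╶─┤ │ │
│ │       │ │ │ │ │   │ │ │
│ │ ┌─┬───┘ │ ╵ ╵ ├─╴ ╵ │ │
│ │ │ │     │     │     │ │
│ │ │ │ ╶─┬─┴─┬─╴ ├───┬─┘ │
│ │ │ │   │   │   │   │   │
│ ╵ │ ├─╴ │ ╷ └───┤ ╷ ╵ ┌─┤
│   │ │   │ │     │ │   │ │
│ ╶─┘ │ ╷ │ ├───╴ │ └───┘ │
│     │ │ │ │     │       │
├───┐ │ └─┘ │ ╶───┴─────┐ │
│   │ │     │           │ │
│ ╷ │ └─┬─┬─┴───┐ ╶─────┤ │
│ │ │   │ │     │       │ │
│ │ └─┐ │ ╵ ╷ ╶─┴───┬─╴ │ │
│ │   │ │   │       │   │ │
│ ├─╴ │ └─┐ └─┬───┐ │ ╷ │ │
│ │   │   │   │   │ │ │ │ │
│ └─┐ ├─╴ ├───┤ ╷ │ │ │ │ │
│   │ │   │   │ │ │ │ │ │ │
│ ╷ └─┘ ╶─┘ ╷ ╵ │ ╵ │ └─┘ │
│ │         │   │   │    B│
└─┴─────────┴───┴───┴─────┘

Checking each cell for number of passages:

Junctions found (3+ passages):
  (0, 5): 3 passages
  (0, 8): 3 passages
  (2, 3): 3 passages
  (3, 7): 3 passages
  (3, 8): 3 passages
  (3, 10): 3 passages
  (5, 0): 3 passages
  (5, 4): 3 passages
  (6, 2): 3 passages
  (6, 12): 3 passages
  (7, 8): 3 passages
  (8, 6): 3 passages
  (9, 5): 3 passages
  (9, 11): 3 passages
  (10, 2): 3 passages
  (11, 0): 3 passages
  (12, 3): 3 passages
Total junctions: 17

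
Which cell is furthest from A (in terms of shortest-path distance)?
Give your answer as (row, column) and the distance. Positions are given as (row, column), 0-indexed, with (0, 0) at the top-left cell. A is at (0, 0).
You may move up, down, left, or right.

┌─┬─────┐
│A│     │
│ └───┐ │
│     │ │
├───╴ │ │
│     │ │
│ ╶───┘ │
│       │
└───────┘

Computing BFS distances from A to all cells:
Furthest cell: (0, 1)
Distance: 15 steps

Path from A to the furthest cell:

┌─┬─────┐
│A│B ← ↰│
│ └───┐ │
│↳ → ↓│↑│
├───╴ │ │
│↓ ← ↲│↑│
│ ╶───┘ │
│↳ → → ↑│
└───────┘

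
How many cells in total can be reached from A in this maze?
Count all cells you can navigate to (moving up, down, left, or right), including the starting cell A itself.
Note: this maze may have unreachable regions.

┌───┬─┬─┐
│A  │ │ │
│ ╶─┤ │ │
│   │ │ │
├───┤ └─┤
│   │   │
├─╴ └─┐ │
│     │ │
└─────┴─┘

Using BFS/flood-fill to find all reachable cells from A:
Maze size: 4 × 4 = 16 total cells
12 cell(s) are walled off and cannot be reached from A.
Reachable cells: 4

Reachable region (· marks reachable cells):

┌───┬─┬─┐
│A ·│ │ │
│ ╶─┤ │ │
│· ·│ │ │
├───┤ └─┤
│   │   │
├─╴ └─┐ │
│     │ │
└─────┴─┘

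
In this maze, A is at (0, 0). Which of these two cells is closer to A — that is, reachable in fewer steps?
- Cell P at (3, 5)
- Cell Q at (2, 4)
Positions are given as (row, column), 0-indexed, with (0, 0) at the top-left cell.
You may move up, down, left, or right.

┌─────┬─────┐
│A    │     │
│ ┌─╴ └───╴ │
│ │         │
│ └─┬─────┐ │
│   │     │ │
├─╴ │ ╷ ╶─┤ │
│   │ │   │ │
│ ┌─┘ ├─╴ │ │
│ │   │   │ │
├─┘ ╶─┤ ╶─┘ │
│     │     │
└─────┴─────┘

Shortest path A → P at (3, 5): 8 steps
Shortest path A → Q at (2, 4): 18 steps

P is closer (8 steps vs 18 steps).

Path to P:

┌─────┬─────┐
│A → ↓│     │
│ ┌─╴ └───╴ │
│ │  ↳ → → ↓│
│ └─┬─────┐ │
│   │     │↓│
├─╴ │ ╷ ╶─┤ │
│   │ │   │P│
│ ┌─┘ ├─╴ │ │
│ │   │   │ │
├─┘ ╶─┤ ╶─┘ │
│     │     │
└─────┴─────┘

Path to Q:

┌─────┬─────┐
│A → ↓│     │
│ ┌─╴ └───╴ │
│ │  ↳ → → ↓│
│ └─┬─────┐ │
│   │  ↱ Q│↓│
├─╴ │ ╷ ╶─┤ │
│   │ │↑ ↰│↓│
│ ┌─┘ ├─╴ │ │
│ │   │↱ ↑│↓│
├─┘ ╶─┤ ╶─┘ │
│     │↑ ← ↲│
└─────┴─────┘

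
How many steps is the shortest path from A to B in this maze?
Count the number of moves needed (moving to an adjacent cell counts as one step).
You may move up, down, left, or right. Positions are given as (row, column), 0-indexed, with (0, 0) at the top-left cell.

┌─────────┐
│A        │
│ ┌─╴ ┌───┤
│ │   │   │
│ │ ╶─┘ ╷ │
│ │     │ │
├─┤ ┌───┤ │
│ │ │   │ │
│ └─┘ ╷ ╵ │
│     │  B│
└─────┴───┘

Using BFS to find shortest path:
Start: (0, 0), End: (4, 4)
Path found:
(0,0) → (0,1) → (0,2) → (1,2) → (1,1) → (2,1) → (2,2) → (2,3) → (1,3) → (1,4) → (2,4) → (3,4) → (4,4)
Number of steps: 12

Solution:

┌─────────┐
│A → ↓    │
│ ┌─╴ ┌───┤
│ │↓ ↲│↱ ↓│
│ │ ╶─┘ ╷ │
│ │↳ → ↑│↓│
├─┤ ┌───┤ │
│ │ │   │↓│
│ └─┘ ╷ ╵ │
│     │  B│
└─────┴───┘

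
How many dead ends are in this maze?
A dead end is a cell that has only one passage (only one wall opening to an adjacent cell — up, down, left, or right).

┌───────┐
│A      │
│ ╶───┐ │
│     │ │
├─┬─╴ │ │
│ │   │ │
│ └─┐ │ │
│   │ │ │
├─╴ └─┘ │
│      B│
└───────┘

Checking each cell for number of passages:

Dead ends found at positions:
  (2, 0)
  (2, 1)
  (3, 2)
  (4, 0)
Total dead ends: 4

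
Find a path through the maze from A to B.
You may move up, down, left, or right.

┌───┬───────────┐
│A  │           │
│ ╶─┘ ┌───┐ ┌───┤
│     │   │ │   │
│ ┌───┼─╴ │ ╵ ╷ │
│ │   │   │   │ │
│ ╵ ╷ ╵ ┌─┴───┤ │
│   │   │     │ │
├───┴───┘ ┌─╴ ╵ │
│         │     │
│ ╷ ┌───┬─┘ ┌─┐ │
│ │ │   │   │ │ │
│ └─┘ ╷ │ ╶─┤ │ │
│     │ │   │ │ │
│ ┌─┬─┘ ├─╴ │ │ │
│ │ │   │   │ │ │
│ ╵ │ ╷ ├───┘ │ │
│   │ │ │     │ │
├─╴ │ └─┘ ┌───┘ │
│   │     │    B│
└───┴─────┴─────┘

Finding the shortest path through the maze:
Path length: 20 steps
Directions: down → right → right → up → right → right → right → down → down → right → up → right → down → down → down → down → down → down → down → down

Solution:

┌───┬───────────┐
│A  │↱ → → ↓    │
│ ╶─┘ ┌───┐ ┌───┤
│↳ → ↑│   │↓│↱ ↓│
│ ┌───┼─╴ │ ╵ ╷ │
│ │   │   │↳ ↑│↓│
│ ╵ ╷ ╵ ┌─┴───┤ │
│   │   │     │↓│
├───┴───┘ ┌─╴ ╵ │
│         │    ↓│
│ ╷ ┌───┬─┘ ┌─┐ │
│ │ │   │   │ │↓│
│ └─┘ ╷ │ ╶─┤ │ │
│     │ │   │ │↓│
│ ┌─┬─┘ ├─╴ │ │ │
│ │ │   │   │ │↓│
│ ╵ │ ╷ ├───┘ │ │
│   │ │ │     │↓│
├─╴ │ └─┘ ┌───┘ │
│   │     │    B│
└───┴─────┴─────┘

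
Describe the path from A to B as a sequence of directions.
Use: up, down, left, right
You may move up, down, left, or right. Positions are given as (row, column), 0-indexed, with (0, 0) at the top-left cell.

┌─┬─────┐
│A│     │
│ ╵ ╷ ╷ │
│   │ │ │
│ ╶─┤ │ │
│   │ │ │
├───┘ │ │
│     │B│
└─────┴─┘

Finding the path and converting it to directions:
Path through cells: (0,0) → (1,0) → (1,1) → (0,1) → (0,2) → (0,3) → (1,3) → (2,3) → (3,3)
Directions: down, right, up, right, right, down, down, down

Solution:

┌─┬─────┐
│A│↱ → ↓│
│ ╵ ╷ ╷ │
│↳ ↑│ │↓│
│ ╶─┤ │ │
│   │ │↓│
├───┘ │ │
│     │B│
└─────┴─┘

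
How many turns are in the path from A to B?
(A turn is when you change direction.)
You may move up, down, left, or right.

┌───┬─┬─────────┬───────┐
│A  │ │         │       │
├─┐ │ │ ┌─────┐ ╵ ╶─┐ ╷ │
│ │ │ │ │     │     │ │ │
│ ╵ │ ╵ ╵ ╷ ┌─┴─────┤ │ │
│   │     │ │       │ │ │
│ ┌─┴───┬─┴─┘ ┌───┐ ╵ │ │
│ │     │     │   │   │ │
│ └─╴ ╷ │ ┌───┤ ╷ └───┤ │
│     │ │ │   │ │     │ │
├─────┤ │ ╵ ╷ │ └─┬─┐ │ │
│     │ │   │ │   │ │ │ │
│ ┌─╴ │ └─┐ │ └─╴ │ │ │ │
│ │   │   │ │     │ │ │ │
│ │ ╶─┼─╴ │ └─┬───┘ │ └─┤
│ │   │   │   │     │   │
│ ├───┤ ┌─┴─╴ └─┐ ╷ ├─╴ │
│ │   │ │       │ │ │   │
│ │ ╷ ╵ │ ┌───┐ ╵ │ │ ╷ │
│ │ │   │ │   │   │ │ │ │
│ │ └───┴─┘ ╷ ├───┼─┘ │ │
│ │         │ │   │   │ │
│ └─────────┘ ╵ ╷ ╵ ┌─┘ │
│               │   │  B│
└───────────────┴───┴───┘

Directions: right, down, down, left, down, down, right, right, up, right, down, down, down, right, down, left, down, down, left, up, left, down, down, right, right, right, right, up, right, down, down, right, up, right, down, right, up, right, up, up, right, down, down, down
Number of turns: 29

Solution:

┌───┬─┬─────────┬───────┐
│A ↓│ │         │       │
├─┐ │ │ ┌─────┐ ╵ ╶─┐ ╷ │
│ │↓│ │ │     │     │ │ │
│ ╵ │ ╵ ╵ ╷ ┌─┴─────┤ │ │
│↓ ↲│     │ │       │ │ │
│ ┌─┴───┬─┴─┘ ┌───┐ ╵ │ │
│↓│  ↱ ↓│     │   │   │ │
│ └─╴ ╷ │ ┌───┤ ╷ └───┤ │
│↳ → ↑│↓│ │   │ │     │ │
├─────┤ │ ╵ ╷ │ └─┬─┐ │ │
│     │↓│   │ │   │ │ │ │
│ ┌─╴ │ └─┐ │ └─╴ │ │ │ │
│ │   │↳ ↓│ │     │ │ │ │
│ │ ╶─┼─╴ │ └─┬───┘ │ └─┤
│ │   │↓ ↲│   │     │   │
│ ├───┤ ┌─┴─╴ └─┐ ╷ ├─╴ │
│ │↓ ↰│↓│       │ │ │↱ ↓│
│ │ ╷ ╵ │ ┌───┐ ╵ │ │ ╷ │
│ │↓│↑ ↲│ │↱ ↓│   │ │↑│↓│
│ │ └───┴─┘ ╷ ├───┼─┘ │ │
│ │↳ → → → ↑│↓│↱ ↓│↱ ↑│↓│
│ └─────────┘ ╵ ╷ ╵ ┌─┘ │
│            ↳ ↑│↳ ↑│  B│
└───────────────┴───┴───┘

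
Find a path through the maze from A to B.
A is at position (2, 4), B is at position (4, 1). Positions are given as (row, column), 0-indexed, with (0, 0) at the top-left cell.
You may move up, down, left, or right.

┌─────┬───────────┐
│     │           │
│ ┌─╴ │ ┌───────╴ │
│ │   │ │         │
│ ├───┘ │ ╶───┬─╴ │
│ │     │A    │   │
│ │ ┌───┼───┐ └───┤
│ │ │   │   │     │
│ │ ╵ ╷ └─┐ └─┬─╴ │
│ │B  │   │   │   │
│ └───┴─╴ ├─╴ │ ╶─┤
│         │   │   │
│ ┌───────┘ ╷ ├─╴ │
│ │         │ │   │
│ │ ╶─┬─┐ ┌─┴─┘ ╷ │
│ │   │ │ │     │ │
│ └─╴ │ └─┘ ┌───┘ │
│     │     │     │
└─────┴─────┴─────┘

Finding the shortest path from (2, 4) to (4, 1):
Path length: 17 steps
Directions: up → right → right → right → right → up → left → left → left → left → left → down → down → left → left → down → down

Solution:

┌─────┬───────────┐
│     │↓ ← ← ← ← ↰│
│ ┌─╴ │ ┌───────╴ │
│ │   │↓│↱ → → → ↑│
│ ├───┘ │ ╶───┬─╴ │
│ │↓ ← ↲│A    │   │
│ │ ┌───┼───┐ └───┤
│ │↓│   │   │     │
│ │ ╵ ╷ └─┐ └─┬─╴ │
│ │B  │   │   │   │
│ └───┴─╴ ├─╴ │ ╶─┤
│         │   │   │
│ ┌───────┘ ╷ ├─╴ │
│ │         │ │   │
│ │ ╶─┬─┐ ┌─┴─┘ ╷ │
│ │   │ │ │     │ │
│ └─╴ │ └─┘ ┌───┘ │
│     │     │     │
└─────┴─────┴─────┘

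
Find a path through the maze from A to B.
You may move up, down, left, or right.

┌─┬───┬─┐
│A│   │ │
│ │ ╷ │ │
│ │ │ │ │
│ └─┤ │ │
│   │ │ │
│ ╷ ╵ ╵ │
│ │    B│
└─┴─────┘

Finding the shortest path through the maze:
Path length: 6 steps
Directions: down → down → right → down → right → right

Solution:

┌─┬───┬─┐
│A│   │ │
│ │ ╷ │ │
│↓│ │ │ │
│ └─┤ │ │
│↳ ↓│ │ │
│ ╷ ╵ ╵ │
│ │↳ → B│
└─┴─────┘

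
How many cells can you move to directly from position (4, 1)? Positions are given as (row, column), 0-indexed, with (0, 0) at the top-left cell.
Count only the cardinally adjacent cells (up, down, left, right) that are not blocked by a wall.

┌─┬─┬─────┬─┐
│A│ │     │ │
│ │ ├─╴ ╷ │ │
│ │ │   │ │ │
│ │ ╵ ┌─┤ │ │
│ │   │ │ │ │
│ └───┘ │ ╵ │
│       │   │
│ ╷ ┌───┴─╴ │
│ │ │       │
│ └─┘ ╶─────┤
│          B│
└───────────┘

Checking passable neighbors of (4, 1):
Neighbors: (3, 1)
Count: 1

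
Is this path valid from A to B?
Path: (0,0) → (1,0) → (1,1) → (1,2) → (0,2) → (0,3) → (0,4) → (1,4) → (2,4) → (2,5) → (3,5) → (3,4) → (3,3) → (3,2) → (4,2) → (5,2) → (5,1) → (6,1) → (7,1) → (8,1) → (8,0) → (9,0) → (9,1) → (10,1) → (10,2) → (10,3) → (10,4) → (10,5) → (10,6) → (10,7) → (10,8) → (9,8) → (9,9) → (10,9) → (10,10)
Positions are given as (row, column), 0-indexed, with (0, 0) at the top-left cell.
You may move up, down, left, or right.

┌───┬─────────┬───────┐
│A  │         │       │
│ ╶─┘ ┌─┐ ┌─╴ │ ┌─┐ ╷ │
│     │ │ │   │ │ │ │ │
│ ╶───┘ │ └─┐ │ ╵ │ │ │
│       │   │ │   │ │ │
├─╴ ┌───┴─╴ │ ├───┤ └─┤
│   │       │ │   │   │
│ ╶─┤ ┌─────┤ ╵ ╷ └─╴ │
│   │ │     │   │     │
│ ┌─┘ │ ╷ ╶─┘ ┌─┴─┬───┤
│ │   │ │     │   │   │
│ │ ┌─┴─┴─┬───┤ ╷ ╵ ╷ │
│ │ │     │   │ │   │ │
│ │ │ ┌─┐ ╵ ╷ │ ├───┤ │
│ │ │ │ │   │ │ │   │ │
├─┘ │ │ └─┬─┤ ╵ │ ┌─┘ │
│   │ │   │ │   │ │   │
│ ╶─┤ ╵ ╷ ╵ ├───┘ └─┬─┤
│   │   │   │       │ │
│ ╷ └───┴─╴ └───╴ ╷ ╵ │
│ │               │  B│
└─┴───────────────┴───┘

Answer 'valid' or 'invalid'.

Checking path validity:
Result: All consecutive moves are passable.

valid

Correct solution:

┌───┬─────────┬───────┐
│A  │↱ → ↓    │       │
│ ╶─┘ ┌─┐ ┌─╴ │ ┌─┐ ╷ │
│↳ → ↑│ │↓│   │ │ │ │ │
│ ╶───┘ │ └─┐ │ ╵ │ │ │
│       │↳ ↓│ │   │ │ │
├─╴ ┌───┴─╴ │ ├───┤ └─┤
│   │↓ ← ← ↲│ │   │   │
│ ╶─┤ ┌─────┤ ╵ ╷ └─╴ │
│   │↓│     │   │     │
│ ┌─┘ │ ╷ ╶─┘ ┌─┴─┬───┤
│ │↓ ↲│ │     │   │   │
│ │ ┌─┴─┴─┬───┤ ╷ ╵ ╷ │
│ │↓│     │   │ │   │ │
│ │ │ ┌─┐ ╵ ╷ │ ├───┤ │
│ │↓│ │ │   │ │ │   │ │
├─┘ │ │ └─┬─┤ ╵ │ ┌─┘ │
│↓ ↲│ │   │ │   │ │   │
│ ╶─┤ ╵ ╷ ╵ ├───┘ └─┬─┤
│↳ ↓│   │   │    ↱ ↓│ │
│ ╷ └───┴─╴ └───╴ ╷ ╵ │
│ │↳ → → → → → → ↑│↳ B│
└─┴───────────────┴───┘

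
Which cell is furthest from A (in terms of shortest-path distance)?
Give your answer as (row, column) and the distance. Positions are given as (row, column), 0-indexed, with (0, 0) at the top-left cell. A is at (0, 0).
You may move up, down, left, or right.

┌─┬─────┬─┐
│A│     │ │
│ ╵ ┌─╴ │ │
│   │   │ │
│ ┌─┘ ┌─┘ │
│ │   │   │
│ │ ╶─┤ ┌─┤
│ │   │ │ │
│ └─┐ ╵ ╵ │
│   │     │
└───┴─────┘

Computing BFS distances from A to all cells:
Furthest cell: (0, 4)
Distance: 18 steps

Path from A to the furthest cell:

┌─┬─────┬─┐
│A│↱ → ↓│B│
│ ╵ ┌─╴ │ │
│↳ ↑│↓ ↲│↑│
│ ┌─┘ ┌─┘ │
│ │↓ ↲│↱ ↑│
│ │ ╶─┤ ┌─┤
│ │↳ ↓│↑│ │
│ └─┐ ╵ ╵ │
│   │↳ ↑  │
└───┴─────┘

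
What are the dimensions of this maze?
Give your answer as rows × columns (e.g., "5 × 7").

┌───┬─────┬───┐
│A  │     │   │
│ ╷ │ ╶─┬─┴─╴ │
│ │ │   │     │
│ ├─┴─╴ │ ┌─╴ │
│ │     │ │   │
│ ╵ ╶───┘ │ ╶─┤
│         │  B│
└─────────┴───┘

Counting the maze dimensions:
Rows (vertical): 4
Columns (horizontal): 7
Dimensions: 4 × 7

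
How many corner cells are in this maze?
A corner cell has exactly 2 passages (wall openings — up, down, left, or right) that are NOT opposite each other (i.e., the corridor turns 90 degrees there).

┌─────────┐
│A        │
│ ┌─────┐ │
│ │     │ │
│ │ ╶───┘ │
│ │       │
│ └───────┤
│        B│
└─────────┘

Counting corner cells (2 non-opposite passages):
Total corners: 6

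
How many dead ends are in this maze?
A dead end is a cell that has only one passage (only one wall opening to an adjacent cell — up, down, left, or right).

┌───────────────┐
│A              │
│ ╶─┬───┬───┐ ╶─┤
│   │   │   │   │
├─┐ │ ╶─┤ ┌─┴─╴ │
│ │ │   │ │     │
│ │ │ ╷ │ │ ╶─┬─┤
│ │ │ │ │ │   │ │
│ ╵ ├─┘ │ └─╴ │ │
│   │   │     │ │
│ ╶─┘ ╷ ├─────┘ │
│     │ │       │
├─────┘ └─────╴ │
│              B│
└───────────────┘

Checking each cell for number of passages:

Dead ends found at positions:
  (0, 7)
  (1, 3)
  (1, 5)
  (2, 0)
  (3, 2)
  (3, 7)
  (5, 4)
  (6, 0)
Total dead ends: 8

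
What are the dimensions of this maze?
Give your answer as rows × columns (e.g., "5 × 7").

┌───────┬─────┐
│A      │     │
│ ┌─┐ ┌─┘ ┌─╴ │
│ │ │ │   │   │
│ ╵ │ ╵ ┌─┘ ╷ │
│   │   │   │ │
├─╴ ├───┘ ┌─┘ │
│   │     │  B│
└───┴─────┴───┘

Counting the maze dimensions:
Rows (vertical): 4
Columns (horizontal): 7
Dimensions: 4 × 7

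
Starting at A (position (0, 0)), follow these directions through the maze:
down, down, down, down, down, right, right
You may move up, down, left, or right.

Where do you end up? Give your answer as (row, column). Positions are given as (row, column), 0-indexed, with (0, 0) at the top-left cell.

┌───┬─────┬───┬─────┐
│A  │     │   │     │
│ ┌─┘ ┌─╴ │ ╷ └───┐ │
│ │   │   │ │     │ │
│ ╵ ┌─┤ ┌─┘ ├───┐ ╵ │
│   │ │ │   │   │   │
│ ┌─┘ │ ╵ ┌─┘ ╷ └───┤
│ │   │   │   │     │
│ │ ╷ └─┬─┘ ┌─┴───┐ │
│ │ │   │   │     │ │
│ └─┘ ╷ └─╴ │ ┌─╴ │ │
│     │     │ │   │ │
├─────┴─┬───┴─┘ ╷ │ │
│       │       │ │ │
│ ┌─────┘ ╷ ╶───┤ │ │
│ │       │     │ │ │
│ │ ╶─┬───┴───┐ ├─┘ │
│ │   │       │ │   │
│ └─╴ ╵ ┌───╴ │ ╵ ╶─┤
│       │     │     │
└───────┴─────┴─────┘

Following directions step by step:
Start: (0, 0)
  down: (0, 0) → (1, 0)
  down: (1, 0) → (2, 0)
  down: (2, 0) → (3, 0)
  down: (3, 0) → (4, 0)
  down: (4, 0) → (5, 0)
  right: (5, 0) → (5, 1)
  right: (5, 1) → (5, 2)
Final position: (5, 2)

Path taken:

┌───┬─────┬───┬─────┐
│A  │     │   │     │
│ ┌─┘ ┌─╴ │ ╷ └───┐ │
│↓│   │   │ │     │ │
│ ╵ ┌─┤ ┌─┘ ├───┐ ╵ │
│↓  │ │ │   │   │   │
│ ┌─┘ │ ╵ ┌─┘ ╷ └───┤
│↓│   │   │   │     │
│ │ ╷ └─┬─┘ ┌─┴───┐ │
│↓│ │   │   │     │ │
│ └─┘ ╷ └─╴ │ ┌─╴ │ │
│↳ → B│     │ │   │ │
├─────┴─┬───┴─┘ ╷ │ │
│       │       │ │ │
│ ┌─────┘ ╷ ╶───┤ │ │
│ │       │     │ │ │
│ │ ╶─┬───┴───┐ ├─┘ │
│ │   │       │ │   │
│ └─╴ ╵ ┌───╴ │ ╵ ╶─┤
│       │     │     │
└───────┴─────┴─────┘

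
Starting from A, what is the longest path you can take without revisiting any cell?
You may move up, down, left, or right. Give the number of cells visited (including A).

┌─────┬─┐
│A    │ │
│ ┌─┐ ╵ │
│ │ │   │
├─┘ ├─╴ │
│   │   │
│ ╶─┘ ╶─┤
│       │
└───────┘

Finding longest simple path using DFS:
Start: (0, 0)
Longest path visits 13 cells
Path: A → right → right → down → right → down → left → down → left → left → up → right → up

Solution:

┌─────┬─┐
│A → ↓│ │
│ ┌─┐ ╵ │
│ │B│↳ ↓│
├─┘ ├─╴ │
│↱ ↑│↓ ↲│
│ ╶─┘ ╶─┤
│↑ ← ↲  │
└───────┘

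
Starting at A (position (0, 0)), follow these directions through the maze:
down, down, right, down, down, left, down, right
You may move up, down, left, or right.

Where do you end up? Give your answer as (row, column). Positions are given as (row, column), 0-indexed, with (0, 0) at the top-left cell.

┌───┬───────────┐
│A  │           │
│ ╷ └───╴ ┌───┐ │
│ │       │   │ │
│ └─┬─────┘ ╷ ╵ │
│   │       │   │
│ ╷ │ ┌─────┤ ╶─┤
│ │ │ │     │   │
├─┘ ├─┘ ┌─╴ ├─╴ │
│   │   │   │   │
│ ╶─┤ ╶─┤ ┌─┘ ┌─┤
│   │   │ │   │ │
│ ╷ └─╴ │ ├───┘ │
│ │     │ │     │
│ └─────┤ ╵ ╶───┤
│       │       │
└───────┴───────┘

Following directions step by step:
Start: (0, 0)
  down: (0, 0) → (1, 0)
  down: (1, 0) → (2, 0)
  right: (2, 0) → (2, 1)
  down: (2, 1) → (3, 1)
  down: (3, 1) → (4, 1)
  left: (4, 1) → (4, 0)
  down: (4, 0) → (5, 0)
  right: (5, 0) → (5, 1)
Final position: (5, 1)

Path taken:

┌───┬───────────┐
│A  │           │
│ ╷ └───╴ ┌───┐ │
│↓│       │   │ │
│ └─┬─────┘ ╷ ╵ │
│↳ ↓│       │   │
│ ╷ │ ┌─────┤ ╶─┤
│ │↓│ │     │   │
├─┘ ├─┘ ┌─╴ ├─╴ │
│↓ ↲│   │   │   │
│ ╶─┤ ╶─┤ ┌─┘ ┌─┤
│↳ B│   │ │   │ │
│ ╷ └─╴ │ ├───┘ │
│ │     │ │     │
│ └─────┤ ╵ ╶───┤
│       │       │
└───────┴───────┘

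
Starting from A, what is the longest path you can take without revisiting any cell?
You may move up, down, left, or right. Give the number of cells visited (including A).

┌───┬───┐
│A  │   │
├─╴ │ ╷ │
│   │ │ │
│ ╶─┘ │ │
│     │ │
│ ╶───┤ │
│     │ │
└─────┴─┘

Finding longest simple path using DFS:
Start: (0, 0)
Longest path visits 13 cells
Path: A → right → down → left → down → right → right → up → up → right → down → down → down

Solution:

┌───┬───┐
│A ↓│↱ ↓│
├─╴ │ ╷ │
│↓ ↲│↑│↓│
│ ╶─┘ │ │
│↳ → ↑│↓│
│ ╶───┤ │
│     │B│
└─────┴─┘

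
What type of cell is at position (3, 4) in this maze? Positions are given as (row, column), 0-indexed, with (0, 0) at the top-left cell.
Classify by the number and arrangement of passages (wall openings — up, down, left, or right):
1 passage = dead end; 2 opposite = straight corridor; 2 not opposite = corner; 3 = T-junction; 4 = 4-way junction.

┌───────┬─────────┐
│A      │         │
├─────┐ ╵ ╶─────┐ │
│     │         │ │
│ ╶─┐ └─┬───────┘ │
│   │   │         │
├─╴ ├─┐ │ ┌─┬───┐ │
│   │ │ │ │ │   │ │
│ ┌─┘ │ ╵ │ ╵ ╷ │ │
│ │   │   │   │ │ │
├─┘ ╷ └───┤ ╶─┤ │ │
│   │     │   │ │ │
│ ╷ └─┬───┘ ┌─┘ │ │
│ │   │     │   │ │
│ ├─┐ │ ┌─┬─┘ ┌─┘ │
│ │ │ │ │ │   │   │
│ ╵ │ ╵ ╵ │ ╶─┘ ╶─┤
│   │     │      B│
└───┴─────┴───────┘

Checking cell at (3, 4):
Number of passages: 2
Cell type: straight corridor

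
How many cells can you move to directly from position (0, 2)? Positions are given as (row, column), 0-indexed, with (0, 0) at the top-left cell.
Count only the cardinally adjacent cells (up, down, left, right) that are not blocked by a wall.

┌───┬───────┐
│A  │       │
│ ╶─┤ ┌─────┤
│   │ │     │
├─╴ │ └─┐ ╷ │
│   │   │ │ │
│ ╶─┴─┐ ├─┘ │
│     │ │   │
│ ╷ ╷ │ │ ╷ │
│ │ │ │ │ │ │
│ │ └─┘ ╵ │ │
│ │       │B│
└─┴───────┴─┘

Checking passable neighbors of (0, 2):
Neighbors: (1, 2), (0, 3)
Count: 2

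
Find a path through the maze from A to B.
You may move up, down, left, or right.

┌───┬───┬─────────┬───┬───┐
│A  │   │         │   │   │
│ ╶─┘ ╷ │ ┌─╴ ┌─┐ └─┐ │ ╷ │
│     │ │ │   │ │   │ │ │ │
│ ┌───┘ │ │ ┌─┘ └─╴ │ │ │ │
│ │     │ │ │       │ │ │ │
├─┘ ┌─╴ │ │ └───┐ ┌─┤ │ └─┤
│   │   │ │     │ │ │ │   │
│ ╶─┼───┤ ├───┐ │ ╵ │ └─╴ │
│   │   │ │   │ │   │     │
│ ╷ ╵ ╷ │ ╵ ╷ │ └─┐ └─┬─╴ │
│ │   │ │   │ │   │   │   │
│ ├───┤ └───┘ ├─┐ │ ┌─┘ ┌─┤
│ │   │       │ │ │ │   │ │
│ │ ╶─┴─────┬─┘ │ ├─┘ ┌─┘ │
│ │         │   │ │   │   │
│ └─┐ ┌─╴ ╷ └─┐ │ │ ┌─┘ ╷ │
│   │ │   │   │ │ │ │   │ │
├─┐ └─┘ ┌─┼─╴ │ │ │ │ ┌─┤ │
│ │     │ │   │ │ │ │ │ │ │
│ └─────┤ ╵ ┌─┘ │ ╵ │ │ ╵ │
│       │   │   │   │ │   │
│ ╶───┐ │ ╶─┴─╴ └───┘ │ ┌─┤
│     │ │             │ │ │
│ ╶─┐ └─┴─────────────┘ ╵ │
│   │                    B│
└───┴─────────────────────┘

Finding the shortest path through the maze:
Path length: 50 steps
Directions: down → right → right → up → right → down → down → left → left → down → left → down → down → down → down → down → right → down → right → right → up → right → up → right → down → right → down → left → down → left → down → right → right → right → right → right → right → up → up → up → right → up → right → down → down → down → left → down → down → right

Solution:

┌───┬───┬─────────┬───┬───┐
│A  │↱ ↓│         │   │   │
│ ╶─┘ ╷ │ ┌─╴ ┌─┐ └─┐ │ ╷ │
│↳ → ↑│↓│ │   │ │   │ │ │ │
│ ┌───┘ │ │ ┌─┘ └─╴ │ │ │ │
│ │↓ ← ↲│ │ │       │ │ │ │
├─┘ ┌─╴ │ │ └───┐ ┌─┤ │ └─┤
│↓ ↲│   │ │     │ │ │ │   │
│ ╶─┼───┤ ├───┐ │ ╵ │ └─╴ │
│↓  │   │ │   │ │   │     │
│ ╷ ╵ ╷ │ ╵ ╷ │ └─┐ └─┬─╴ │
│↓│   │ │   │ │   │   │   │
│ ├───┤ └───┘ ├─┐ │ ┌─┘ ┌─┤
│↓│   │       │ │ │ │   │ │
│ │ ╶─┴─────┬─┘ │ ├─┘ ┌─┘ │
│↓│      ↱ ↓│   │ │   │↱ ↓│
│ └─┐ ┌─╴ ╷ └─┐ │ │ ┌─┘ ╷ │
│↳ ↓│ │↱ ↑│↳ ↓│ │ │ │↱ ↑│↓│
├─┐ └─┘ ┌─┼─╴ │ │ │ │ ┌─┤ │
│ │↳ → ↑│ │↓ ↲│ │ │ │↑│ │↓│
│ └─────┤ ╵ ┌─┘ │ ╵ │ │ ╵ │
│       │↓ ↲│   │   │↑│↓ ↲│
│ ╶───┐ │ ╶─┴─╴ └───┘ │ ┌─┤
│     │ │↳ → → → → → ↑│↓│ │
│ ╶─┐ └─┴─────────────┘ ╵ │
│   │                  ↳ B│
└───┴─────────────────────┘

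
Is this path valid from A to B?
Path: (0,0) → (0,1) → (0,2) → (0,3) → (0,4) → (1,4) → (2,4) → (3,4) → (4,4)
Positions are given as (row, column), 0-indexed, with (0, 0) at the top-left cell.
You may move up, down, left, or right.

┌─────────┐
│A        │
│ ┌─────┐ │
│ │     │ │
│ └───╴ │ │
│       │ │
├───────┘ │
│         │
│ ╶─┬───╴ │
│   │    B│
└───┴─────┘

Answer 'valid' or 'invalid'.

Checking path validity:
Result: All consecutive moves are passable.

valid

Correct solution:

┌─────────┐
│A → → → ↓│
│ ┌─────┐ │
│ │     │↓│
│ └───╴ │ │
│       │↓│
├───────┘ │
│        ↓│
│ ╶─┬───╴ │
│   │    B│
└───┴─────┘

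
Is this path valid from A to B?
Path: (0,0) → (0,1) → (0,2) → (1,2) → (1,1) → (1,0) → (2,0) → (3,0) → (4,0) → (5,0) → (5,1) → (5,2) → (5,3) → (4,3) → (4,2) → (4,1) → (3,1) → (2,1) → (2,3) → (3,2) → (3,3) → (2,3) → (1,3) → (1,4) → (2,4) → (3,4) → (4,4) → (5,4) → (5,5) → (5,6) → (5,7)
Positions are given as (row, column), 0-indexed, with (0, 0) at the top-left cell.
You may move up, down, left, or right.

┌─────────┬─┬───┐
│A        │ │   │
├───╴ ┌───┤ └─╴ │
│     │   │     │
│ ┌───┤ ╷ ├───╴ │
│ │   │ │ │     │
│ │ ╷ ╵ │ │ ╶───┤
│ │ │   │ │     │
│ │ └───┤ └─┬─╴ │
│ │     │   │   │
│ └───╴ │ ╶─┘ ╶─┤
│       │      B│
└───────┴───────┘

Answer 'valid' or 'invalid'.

Checking path validity:
Result: Invalid move at step 18: cannot move from (2, 1) to (2, 3).

invalid

Correct solution:

┌─────────┬─┬───┐
│A → ↓    │ │   │
├───╴ ┌───┤ └─╴ │
│↓ ← ↲│↱ ↓│     │
│ ┌───┤ ╷ ├───╴ │
│↓│↱ ↓│↑│↓│     │
│ │ ╷ ╵ │ │ ╶───┤
│↓│↑│↳ ↑│↓│     │
│ │ └───┤ └─┬─╴ │
│↓│↑ ← ↰│↓  │   │
│ └───╴ │ ╶─┘ ╶─┤
│↳ → → ↑│↳ → → B│
└───────┴───────┘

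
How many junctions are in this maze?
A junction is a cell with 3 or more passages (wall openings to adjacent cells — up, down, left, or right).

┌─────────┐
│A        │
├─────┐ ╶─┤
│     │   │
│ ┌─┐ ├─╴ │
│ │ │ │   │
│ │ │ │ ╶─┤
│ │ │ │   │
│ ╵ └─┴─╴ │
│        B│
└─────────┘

Checking each cell for number of passages:

Junctions found (3+ passages):
  (0, 3): 3 passages
  (4, 1): 3 passages
Total junctions: 2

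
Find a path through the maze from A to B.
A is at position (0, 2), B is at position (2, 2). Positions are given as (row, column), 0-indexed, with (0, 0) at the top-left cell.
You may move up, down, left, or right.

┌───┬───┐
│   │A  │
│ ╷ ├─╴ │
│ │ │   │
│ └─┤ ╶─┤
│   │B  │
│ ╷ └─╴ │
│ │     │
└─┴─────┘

Finding the shortest path from (0, 2) to (2, 2):
Path length: 4 steps
Directions: right → down → left → down

Solution:

┌───┬───┐
│   │A ↓│
│ ╷ ├─╴ │
│ │ │↓ ↲│
│ └─┤ ╶─┤
│   │B  │
│ ╷ └─╴ │
│ │     │
└─┴─────┘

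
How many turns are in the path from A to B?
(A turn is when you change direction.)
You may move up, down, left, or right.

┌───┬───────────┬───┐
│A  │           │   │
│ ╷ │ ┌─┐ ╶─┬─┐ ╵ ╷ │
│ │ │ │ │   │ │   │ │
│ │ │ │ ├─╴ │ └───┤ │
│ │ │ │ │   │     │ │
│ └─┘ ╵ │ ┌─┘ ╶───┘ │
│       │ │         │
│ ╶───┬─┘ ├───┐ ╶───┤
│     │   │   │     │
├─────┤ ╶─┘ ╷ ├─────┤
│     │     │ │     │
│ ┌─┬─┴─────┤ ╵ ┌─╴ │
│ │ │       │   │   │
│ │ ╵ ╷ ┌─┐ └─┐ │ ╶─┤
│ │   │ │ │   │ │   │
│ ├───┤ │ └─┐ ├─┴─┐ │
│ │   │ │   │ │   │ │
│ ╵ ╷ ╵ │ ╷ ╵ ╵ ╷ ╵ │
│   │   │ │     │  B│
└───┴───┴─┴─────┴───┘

Directions: down, down, down, right, right, up, up, up, right, right, down, right, down, left, down, down, left, down, right, right, up, right, down, down, right, up, right, right, down, left, down, right, down, down
Number of turns: 22

Solution:

┌───┬───────────┬───┐
│A  │↱ → ↓      │   │
│ ╷ │ ┌─┐ ╶─┬─┐ ╵ ╷ │
│↓│ │↑│ │↳ ↓│ │   │ │
│ │ │ │ ├─╴ │ └───┤ │
│↓│ │↑│ │↓ ↲│     │ │
│ └─┘ ╵ │ ┌─┘ ╶───┘ │
│↳ → ↑  │↓│         │
│ ╶───┬─┘ ├───┐ ╶───┤
│     │↓ ↲│↱ ↓│     │
├─────┤ ╶─┘ ╷ ├─────┤
│     │↳ → ↑│↓│↱ → ↓│
│ ┌─┬─┴─────┤ ╵ ┌─╴ │
│ │ │       │↳ ↑│↓ ↲│
│ │ ╵ ╷ ┌─┐ └─┐ │ ╶─┤
│ │   │ │ │   │ │↳ ↓│
│ ├───┤ │ └─┐ ├─┴─┐ │
│ │   │ │   │ │   │↓│
│ ╵ ╷ ╵ │ ╷ ╵ ╵ ╷ ╵ │
│   │   │ │     │  B│
└───┴───┴─┴─────┴───┘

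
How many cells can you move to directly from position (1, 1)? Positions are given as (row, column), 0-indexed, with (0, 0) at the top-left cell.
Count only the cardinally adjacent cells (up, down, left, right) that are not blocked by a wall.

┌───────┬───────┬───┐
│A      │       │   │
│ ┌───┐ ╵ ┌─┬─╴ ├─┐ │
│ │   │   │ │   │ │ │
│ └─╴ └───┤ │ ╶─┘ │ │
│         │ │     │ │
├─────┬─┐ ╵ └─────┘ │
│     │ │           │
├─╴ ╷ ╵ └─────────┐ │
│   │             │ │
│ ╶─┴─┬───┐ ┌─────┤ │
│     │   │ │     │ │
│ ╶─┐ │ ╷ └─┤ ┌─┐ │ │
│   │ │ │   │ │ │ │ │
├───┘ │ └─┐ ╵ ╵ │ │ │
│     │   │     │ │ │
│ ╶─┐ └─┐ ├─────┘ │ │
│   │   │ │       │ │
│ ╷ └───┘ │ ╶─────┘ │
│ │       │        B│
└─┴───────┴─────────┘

Checking passable neighbors of (1, 1):
Neighbors: (1, 2)
Count: 1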